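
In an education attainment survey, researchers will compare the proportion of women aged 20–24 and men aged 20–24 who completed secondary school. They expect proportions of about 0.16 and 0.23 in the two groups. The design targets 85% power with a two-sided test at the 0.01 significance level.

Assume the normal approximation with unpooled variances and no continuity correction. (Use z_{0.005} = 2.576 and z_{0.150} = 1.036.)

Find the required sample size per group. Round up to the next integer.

n = (z_{α/2} + z_β)² · [p₁(1−p₁) + p₂(1−p₂)] / (p₁ − p₂)²
  = (2.576 + 1.036)² · (0.16·0.84 + 0.23·0.77) / (-0.07)²
  = (3.612)² · (0.1344 + 0.1771) / 0.0049
  = 13.0465 · 0.3115 / 0.0049
  = 829.39
Round up → n = 830 per group.

n = 830 per group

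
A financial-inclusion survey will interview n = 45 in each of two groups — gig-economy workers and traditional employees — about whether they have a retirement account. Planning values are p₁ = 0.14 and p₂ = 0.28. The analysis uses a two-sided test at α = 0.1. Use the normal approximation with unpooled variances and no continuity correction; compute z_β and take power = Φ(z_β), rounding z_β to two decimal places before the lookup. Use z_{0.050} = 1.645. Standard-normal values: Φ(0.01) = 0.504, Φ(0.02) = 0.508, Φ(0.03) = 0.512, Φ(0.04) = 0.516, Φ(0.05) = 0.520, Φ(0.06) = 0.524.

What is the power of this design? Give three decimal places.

z_β = |p₁−p₂|·√(n/[p₁q₁+p₂q₂]) − z_{α/2}
    = 0.14 · √(45/0.3220) − 1.645
    = 0.14 · 11.8217 − 1.645
    = 1.6550 − 1.645 = 0.0100 → 0.01
Power = Φ(0.01) = 0.504.

Power ≈ 0.504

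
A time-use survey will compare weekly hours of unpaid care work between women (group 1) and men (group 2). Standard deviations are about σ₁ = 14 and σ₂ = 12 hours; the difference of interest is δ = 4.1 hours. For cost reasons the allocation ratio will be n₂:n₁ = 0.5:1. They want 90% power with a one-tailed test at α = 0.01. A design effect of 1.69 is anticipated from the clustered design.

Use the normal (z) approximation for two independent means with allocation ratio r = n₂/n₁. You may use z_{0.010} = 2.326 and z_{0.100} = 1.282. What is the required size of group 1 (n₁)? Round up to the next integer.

n₁ = (z_α + z_β)² · (σ₁² + σ₂²/r) / δ²
   = (2.326 + 1.282)² · (14² + 12²/0.5) / 4.1²
   = 13.0177 · (196 + 288) / 16.81
   = 13.0177 · 484 / 16.81
   = 374.81
Design effect: 1.69 × 374.81 = 633.43.
Round up → n₁ = 634; n₂ = r·n₁ = 0.5 × 634 = 317.

n₁ = 634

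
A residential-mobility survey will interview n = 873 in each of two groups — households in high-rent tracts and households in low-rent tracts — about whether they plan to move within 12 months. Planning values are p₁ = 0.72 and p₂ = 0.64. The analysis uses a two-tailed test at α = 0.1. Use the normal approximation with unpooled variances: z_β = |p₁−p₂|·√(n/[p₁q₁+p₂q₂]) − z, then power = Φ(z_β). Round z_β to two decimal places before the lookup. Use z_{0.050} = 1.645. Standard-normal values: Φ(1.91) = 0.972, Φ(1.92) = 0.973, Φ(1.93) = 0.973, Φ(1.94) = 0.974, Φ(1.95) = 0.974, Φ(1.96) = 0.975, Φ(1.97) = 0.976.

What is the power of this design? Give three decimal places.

Power ≈ 0.974

z_β = |p₁−p₂|·√(n/[p₁q₁+p₂q₂]) − z_{α/2}
    = 0.08 · √(873/0.4320) − 1.645
    = 0.08 · 44.9537 − 1.645
    = 3.5963 − 1.645 = 1.9513 → 1.95
Power = Φ(1.95) = 0.974.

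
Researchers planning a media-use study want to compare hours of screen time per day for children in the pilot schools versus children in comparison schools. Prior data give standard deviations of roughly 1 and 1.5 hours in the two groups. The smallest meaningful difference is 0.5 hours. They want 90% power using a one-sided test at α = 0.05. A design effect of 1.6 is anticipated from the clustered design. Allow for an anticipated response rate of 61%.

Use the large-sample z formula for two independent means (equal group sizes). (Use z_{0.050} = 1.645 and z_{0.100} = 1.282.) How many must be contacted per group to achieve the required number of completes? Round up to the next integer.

n = 293 per group

n = (z_α + z_β)² · (σ₁² + σ₂²) / δ²
  = (1.645 + 1.282)² · (1² + 1.5² = 3.25) / 0.5²
  = 8.5673 · 3.25 / 0.25
  = 111.38
Design effect: 1.6 × 111.38 = 178.20.
Adjust for 61% response: 178.20 / 0.61 = 292.13.
Round up → n = 293 per group.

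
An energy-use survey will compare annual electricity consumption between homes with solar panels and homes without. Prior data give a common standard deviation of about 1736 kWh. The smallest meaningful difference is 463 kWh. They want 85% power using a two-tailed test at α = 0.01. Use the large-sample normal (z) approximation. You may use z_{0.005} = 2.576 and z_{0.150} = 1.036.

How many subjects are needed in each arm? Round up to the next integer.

n = (z_{α/2} + z_β)² · (σ₁² + σ₂²) / δ²
  = (2.576 + 1.036)² · (2·1736² = 6027392) / 463²
  = 13.0465 · 6027392 / 214369
  = 366.83
Round up → n = 367 per group.

n = 367 per group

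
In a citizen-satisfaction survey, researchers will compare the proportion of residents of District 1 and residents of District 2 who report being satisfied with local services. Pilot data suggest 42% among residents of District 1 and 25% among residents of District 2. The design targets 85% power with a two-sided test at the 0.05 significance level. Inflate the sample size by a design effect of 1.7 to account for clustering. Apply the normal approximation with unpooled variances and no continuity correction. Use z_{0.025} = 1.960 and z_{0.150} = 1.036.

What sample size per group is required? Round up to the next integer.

n = (z_{α/2} + z_β)² · [p₁(1−p₁) + p₂(1−p₂)] / (p₁ − p₂)²
  = (1.960 + 1.036)² · (0.42·0.58 + 0.25·0.75) / (0.17)²
  = (2.996)² · (0.2436 + 0.1875) / 0.0289
  = 8.9760 · 0.4311 / 0.0289
  = 133.89
Design effect: 1.7 × 133.89 = 227.62.
Round up → n = 228 per group.

n = 228 per group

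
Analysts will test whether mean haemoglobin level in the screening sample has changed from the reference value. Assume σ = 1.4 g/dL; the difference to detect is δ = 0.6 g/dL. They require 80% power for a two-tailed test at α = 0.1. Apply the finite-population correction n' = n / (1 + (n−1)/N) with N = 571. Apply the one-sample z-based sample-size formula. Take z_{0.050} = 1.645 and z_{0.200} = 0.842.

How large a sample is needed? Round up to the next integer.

n = 32

n = (z_{α/2} + z_β)² · σ² / δ²
  = (1.645 + 0.842)² · 1.4² / 0.6²
  = 6.1852 · 1.96 / 0.36
  = 33.67
Finite-population correction (N = 571): 33.67 / (1 + (33.67 − 1)/571) = 31.85.
Round up → n = 32.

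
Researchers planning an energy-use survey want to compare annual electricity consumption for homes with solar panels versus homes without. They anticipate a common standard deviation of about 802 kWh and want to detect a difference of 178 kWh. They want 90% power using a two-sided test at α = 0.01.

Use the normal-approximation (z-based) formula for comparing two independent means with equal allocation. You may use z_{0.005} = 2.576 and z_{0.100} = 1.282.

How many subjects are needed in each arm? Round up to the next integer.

n = 605 per group

n = (z_{α/2} + z_β)² · (σ₁² + σ₂²) / δ²
  = (2.576 + 1.282)² · (2·802² = 1286408) / 178²
  = 14.8842 · 1286408 / 31684
  = 604.31
Round up → n = 605 per group.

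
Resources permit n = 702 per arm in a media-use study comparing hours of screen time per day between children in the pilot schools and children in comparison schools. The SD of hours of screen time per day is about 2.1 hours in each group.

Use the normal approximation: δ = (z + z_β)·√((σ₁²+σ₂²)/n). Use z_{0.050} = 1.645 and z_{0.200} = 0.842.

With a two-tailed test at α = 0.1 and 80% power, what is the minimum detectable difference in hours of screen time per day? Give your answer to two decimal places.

Minimum detectable difference ≈ 0.28 hours

δ = (z_{α/2} + z_β) · √((σ₁²+σ₂²)/n)
  = (1.645 + 0.842) · √(8.82/702)
  = 2.487 · √0.01256
  = 2.487 · 0.1121
  = 0.2788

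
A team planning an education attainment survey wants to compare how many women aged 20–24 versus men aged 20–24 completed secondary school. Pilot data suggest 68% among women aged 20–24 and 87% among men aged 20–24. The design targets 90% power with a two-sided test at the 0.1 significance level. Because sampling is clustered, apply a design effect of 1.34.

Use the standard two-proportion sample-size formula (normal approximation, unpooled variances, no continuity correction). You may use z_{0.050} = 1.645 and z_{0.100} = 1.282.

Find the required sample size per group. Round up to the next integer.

n = (z_{α/2} + z_β)² · [p₁(1−p₁) + p₂(1−p₂)] / (p₁ − p₂)²
  = (1.645 + 1.282)² · (0.68·0.32 + 0.87·0.13) / (-0.19)²
  = (2.927)² · (0.2176 + 0.1131) / 0.0361
  = 8.5673 · 0.3307 / 0.0361
  = 78.48
Design effect: 1.34 × 78.48 = 105.17.
Round up → n = 106 per group.

n = 106 per group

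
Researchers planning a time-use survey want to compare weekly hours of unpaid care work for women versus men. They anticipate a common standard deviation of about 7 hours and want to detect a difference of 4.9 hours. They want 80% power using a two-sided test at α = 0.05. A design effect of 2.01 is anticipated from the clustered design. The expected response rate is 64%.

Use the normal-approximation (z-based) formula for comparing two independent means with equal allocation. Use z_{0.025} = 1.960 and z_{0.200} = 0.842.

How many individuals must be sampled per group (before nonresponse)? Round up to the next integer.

n = 101 per group

n = (z_{α/2} + z_β)² · (σ₁² + σ₂²) / δ²
  = (1.960 + 0.842)² · (2·7² = 98) / 4.9²
  = 7.8512 · 98 / 24.01
  = 32.05
Design effect: 2.01 × 32.05 = 64.41.
Adjust for 64% response: 64.41 / 0.64 = 100.64.
Round up → n = 101 per group.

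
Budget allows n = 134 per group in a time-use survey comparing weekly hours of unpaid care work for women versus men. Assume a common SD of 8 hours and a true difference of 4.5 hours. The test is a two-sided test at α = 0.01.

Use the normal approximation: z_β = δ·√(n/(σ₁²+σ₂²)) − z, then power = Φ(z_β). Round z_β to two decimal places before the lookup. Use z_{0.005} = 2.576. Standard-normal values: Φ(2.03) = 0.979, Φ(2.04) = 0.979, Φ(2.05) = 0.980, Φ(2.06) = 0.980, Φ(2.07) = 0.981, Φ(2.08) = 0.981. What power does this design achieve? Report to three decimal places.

z_β = δ·√(n/(σ₁²+σ₂²)) − z_{α/2}
    = 4.5 · √(134/128) − 2.576
    = 4.5 · 1.02317 − 2.576
    = 4.6043 − 2.576 = 2.0283 → 2.03
Power = Φ(2.03) = 0.979.

Power ≈ 0.979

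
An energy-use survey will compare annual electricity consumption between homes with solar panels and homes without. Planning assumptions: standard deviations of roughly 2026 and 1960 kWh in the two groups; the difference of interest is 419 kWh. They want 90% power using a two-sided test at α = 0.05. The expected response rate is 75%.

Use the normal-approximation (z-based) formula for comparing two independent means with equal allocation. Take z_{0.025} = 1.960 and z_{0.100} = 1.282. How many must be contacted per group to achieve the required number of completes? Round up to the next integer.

n = 635 per group

n = (z_{α/2} + z_β)² · (σ₁² + σ₂²) / δ²
  = (1.960 + 1.282)² · (2026² + 1960² = 7946276) / 419²
  = 10.5106 · 7946276 / 175561
  = 475.73
Adjust for 75% response: 475.73 / 0.75 = 634.31.
Round up → n = 635 per group.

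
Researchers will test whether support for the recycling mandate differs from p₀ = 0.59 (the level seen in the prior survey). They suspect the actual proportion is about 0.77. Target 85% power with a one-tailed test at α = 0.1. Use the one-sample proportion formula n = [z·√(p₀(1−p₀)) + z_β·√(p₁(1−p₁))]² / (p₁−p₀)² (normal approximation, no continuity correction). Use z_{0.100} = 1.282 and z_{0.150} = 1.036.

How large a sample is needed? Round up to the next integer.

n = 36

n = [z_α·√(p₀q₀) + z_β·√(p₁q₁)]² / (p₁ − p₀)²
  = [1.282·√(0.59·0.41) + 1.036·√(0.77·0.23)]² / (0.18)²
  = [1.282·0.4918 + 1.036·0.4208]² / 0.0324
  = [1.0665]² / 0.0324
  = 35.11
Round up → n = 36.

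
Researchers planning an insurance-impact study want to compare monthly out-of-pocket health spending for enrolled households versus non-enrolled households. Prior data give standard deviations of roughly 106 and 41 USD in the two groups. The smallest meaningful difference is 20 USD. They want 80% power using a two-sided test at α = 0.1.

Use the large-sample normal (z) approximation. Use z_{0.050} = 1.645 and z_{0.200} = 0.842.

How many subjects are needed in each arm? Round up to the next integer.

n = (z_{α/2} + z_β)² · (σ₁² + σ₂²) / δ²
  = (1.645 + 0.842)² · (106² + 41² = 12917) / 20²
  = 6.1852 · 12917 / 400
  = 199.73
Round up → n = 200 per group.

n = 200 per group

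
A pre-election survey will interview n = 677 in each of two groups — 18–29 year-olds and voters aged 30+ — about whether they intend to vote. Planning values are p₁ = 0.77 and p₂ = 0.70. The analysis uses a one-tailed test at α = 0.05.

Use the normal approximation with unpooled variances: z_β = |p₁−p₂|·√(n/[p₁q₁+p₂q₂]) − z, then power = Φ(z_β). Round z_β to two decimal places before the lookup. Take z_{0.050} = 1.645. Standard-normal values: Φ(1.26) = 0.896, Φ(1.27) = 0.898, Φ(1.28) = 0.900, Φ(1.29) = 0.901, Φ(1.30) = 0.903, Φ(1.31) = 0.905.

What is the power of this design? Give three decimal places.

z_β = |p₁−p₂|·√(n/[p₁q₁+p₂q₂]) − z_α
    = 0.07 · √(677/0.3871) − 1.645
    = 0.07 · 41.8199 − 1.645
    = 2.9274 − 1.645 = 1.2824 → 1.28
Power = Φ(1.28) = 0.900.

Power ≈ 0.900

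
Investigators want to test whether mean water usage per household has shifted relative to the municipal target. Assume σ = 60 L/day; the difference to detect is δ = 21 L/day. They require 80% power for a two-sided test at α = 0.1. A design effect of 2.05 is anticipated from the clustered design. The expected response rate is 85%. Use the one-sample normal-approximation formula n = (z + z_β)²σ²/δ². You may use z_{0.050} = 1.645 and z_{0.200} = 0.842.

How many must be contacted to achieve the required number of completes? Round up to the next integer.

n = 122

n = (z_{α/2} + z_β)² · σ² / δ²
  = (1.645 + 0.842)² · 60² / 21²
  = 6.1852 · 3600 / 441
  = 50.49
Design effect: 2.05 × 50.49 = 103.51.
Adjust for 85% response: 103.51 / 0.85 = 121.77.
Round up → n = 122.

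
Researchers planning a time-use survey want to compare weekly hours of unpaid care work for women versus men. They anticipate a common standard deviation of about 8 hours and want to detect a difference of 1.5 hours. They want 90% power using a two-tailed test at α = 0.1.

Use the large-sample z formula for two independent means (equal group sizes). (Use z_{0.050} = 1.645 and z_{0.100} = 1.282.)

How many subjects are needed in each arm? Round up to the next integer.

n = 488 per group

n = (z_{α/2} + z_β)² · (σ₁² + σ₂²) / δ²
  = (1.645 + 1.282)² · (2·8² = 128) / 1.5²
  = 8.5673 · 128 / 2.25
  = 487.39
Round up → n = 488 per group.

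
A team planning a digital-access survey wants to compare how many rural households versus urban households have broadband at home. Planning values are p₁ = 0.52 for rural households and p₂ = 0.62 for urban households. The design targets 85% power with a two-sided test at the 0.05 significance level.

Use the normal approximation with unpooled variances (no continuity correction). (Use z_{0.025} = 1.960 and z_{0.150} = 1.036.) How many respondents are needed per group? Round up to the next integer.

n = 436 per group

n = (z_{α/2} + z_β)² · [p₁(1−p₁) + p₂(1−p₂)] / (p₁ − p₂)²
  = (1.960 + 1.036)² · (0.52·0.48 + 0.62·0.38) / (-0.10)²
  = (2.996)² · (0.2496 + 0.2356) / 0.0100
  = 8.9760 · 0.4852 / 0.0100
  = 435.52
Round up → n = 436 per group.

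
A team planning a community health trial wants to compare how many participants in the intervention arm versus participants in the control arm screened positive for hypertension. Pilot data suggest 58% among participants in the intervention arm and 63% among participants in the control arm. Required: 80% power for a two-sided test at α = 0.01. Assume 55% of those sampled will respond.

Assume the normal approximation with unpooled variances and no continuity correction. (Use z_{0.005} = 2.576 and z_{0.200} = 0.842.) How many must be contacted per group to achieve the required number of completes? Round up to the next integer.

n = 4051 per group

n = (z_{α/2} + z_β)² · [p₁(1−p₁) + p₂(1−p₂)] / (p₁ − p₂)²
  = (2.576 + 0.842)² · (0.58·0.42 + 0.63·0.37) / (-0.05)²
  = (3.418)² · (0.2436 + 0.2331) / 0.0025
  = 11.6827 · 0.4767 / 0.0025
  = 2227.66
Adjust for 55% response: 2227.66 / 0.55 = 4050.29.
Round up → n = 4051 per group.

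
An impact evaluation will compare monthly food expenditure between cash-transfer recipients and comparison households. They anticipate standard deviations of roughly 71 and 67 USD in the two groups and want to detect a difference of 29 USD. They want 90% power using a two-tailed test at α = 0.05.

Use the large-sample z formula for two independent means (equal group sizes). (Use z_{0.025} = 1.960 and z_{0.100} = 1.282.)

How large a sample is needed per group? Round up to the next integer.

n = 120 per group

n = (z_{α/2} + z_β)² · (σ₁² + σ₂²) / δ²
  = (1.960 + 1.282)² · (71² + 67² = 9530) / 29²
  = 10.5106 · 9530 / 841
  = 119.10
Round up → n = 120 per group.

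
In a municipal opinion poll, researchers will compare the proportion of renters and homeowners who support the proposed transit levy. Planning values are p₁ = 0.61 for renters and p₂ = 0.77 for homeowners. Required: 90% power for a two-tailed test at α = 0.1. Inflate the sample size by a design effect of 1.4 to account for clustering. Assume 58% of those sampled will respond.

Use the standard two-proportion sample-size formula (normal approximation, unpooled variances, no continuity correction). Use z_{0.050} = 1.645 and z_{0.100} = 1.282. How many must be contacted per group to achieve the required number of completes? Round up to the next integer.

n = 336 per group

n = (z_{α/2} + z_β)² · [p₁(1−p₁) + p₂(1−p₂)] / (p₁ − p₂)²
  = (1.645 + 1.282)² · (0.61·0.39 + 0.77·0.23) / (-0.16)²
  = (2.927)² · (0.2379 + 0.1771) / 0.0256
  = 8.5673 · 0.4150 / 0.0256
  = 138.88
Design effect: 1.4 × 138.88 = 194.44.
Adjust for 58% response: 194.44 / 0.58 = 335.24.
Round up → n = 336 per group.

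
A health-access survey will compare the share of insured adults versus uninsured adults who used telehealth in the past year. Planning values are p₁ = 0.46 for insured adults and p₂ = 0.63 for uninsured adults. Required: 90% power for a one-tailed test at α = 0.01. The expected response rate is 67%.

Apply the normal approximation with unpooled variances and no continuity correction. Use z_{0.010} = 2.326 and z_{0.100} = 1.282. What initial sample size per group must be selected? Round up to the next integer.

n = (z_α + z_β)² · [p₁(1−p₁) + p₂(1−p₂)] / (p₁ − p₂)²
  = (2.326 + 1.282)² · (0.46·0.54 + 0.63·0.37) / (-0.17)²
  = (3.608)² · (0.2484 + 0.2331) / 0.0289
  = 13.0177 · 0.4815 / 0.0289
  = 216.89
Adjust for 67% response: 216.89 / 0.67 = 323.71.
Round up → n = 324 per group.

n = 324 per group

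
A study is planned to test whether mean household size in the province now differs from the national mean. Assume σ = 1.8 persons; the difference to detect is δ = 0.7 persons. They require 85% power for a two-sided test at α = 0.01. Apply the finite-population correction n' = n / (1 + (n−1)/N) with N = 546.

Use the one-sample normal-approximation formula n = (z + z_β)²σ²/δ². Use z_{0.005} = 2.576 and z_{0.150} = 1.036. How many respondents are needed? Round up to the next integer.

n = 75

n = (z_{α/2} + z_β)² · σ² / δ²
  = (2.576 + 1.036)² · 1.8² / 0.7²
  = 13.0465 · 3.24 / 0.49
  = 86.27
Finite-population correction (N = 546): 86.27 / (1 + (86.27 − 1)/546) = 74.61.
Round up → n = 75.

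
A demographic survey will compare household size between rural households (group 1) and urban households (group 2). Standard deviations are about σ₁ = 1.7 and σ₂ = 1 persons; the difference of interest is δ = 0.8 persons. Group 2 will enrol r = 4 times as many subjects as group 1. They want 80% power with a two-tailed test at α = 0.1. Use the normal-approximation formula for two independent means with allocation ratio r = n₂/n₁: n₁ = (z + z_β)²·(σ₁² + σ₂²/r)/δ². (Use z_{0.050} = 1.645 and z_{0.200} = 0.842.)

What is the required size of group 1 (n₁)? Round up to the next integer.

n₁ = 31

n₁ = (z_{α/2} + z_β)² · (σ₁² + σ₂²/r) / δ²
   = (1.645 + 0.842)² · (1.7² + 1²/4) / 0.8²
   = 6.1852 · (2.89 + 0.25) / 0.64
   = 6.1852 · 3.14 / 0.64
   = 30.35
Round up → n₁ = 31; n₂ = r·n₁ = 4 × 31 = 124.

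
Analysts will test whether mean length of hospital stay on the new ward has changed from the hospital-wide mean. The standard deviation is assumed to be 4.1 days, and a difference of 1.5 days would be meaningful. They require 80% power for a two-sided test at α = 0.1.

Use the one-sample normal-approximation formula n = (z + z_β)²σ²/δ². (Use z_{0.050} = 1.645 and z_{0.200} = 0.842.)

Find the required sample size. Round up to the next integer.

n = 47

n = (z_{α/2} + z_β)² · σ² / δ²
  = (1.645 + 0.842)² · 4.1² / 1.5²
  = 6.1852 · 16.81 / 2.25
  = 46.21
Round up → n = 47.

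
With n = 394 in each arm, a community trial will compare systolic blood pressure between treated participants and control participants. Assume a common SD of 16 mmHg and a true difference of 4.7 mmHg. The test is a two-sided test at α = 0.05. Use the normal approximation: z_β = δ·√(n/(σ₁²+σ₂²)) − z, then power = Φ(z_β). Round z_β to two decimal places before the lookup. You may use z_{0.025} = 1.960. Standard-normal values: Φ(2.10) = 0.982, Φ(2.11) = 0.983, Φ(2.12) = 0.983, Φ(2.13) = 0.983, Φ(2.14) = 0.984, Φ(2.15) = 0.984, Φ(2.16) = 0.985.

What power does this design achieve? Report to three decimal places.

Power ≈ 0.985

z_β = δ·√(n/(σ₁²+σ₂²)) − z_{α/2}
    = 4.7 · √(394/512) − 1.960
    = 4.7 · 0.87723 − 1.960
    = 4.1230 − 1.960 = 2.1630 → 2.16
Power = Φ(2.16) = 0.985.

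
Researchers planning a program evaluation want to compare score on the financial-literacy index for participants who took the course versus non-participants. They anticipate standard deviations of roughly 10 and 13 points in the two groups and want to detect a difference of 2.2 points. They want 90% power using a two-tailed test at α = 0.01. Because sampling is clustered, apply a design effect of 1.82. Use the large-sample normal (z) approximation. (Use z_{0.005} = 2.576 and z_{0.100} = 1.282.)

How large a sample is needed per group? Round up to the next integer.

n = 1506 per group

n = (z_{α/2} + z_β)² · (σ₁² + σ₂²) / δ²
  = (2.576 + 1.282)² · (10² + 13² = 269) / 2.2²
  = 14.8842 · 269 / 4.84
  = 827.24
Design effect: 1.82 × 827.24 = 1505.58.
Round up → n = 1506 per group.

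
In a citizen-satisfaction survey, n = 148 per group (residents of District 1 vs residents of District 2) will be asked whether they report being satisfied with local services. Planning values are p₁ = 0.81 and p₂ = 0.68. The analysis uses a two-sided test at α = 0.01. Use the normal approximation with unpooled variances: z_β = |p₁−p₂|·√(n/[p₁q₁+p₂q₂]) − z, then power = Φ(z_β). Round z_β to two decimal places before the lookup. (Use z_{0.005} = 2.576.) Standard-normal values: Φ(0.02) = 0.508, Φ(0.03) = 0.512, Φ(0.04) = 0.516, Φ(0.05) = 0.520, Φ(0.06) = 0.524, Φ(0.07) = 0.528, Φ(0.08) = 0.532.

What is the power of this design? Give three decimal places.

Power ≈ 0.508

z_β = |p₁−p₂|·√(n/[p₁q₁+p₂q₂]) − z_{α/2}
    = 0.13 · √(148/0.3715) − 2.576
    = 0.13 · 19.9596 − 2.576
    = 2.5947 − 2.576 = 0.0187 → 0.02
Power = Φ(0.02) = 0.508.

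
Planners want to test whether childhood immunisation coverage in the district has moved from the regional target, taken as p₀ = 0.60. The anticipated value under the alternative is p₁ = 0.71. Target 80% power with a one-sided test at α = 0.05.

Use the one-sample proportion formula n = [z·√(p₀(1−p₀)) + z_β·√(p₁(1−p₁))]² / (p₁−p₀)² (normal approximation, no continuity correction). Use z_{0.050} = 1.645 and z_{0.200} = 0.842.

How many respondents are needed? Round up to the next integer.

n = [z_α·√(p₀q₀) + z_β·√(p₁q₁)]² / (p₁ − p₀)²
  = [1.645·√(0.60·0.40) + 0.842·√(0.71·0.29)]² / (0.11)²
  = [1.645·0.4899 + 0.842·0.4538]² / 0.0121
  = [1.1879]² / 0.0121
  = 116.63
Round up → n = 117.

n = 117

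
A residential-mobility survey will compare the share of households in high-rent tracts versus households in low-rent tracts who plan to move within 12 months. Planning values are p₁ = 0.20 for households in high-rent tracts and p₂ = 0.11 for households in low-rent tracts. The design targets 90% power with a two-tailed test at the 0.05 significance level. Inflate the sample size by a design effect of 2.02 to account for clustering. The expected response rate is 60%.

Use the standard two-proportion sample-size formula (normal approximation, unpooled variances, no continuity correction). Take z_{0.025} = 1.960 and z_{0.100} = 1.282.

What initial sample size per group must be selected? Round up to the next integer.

n = (z_{α/2} + z_β)² · [p₁(1−p₁) + p₂(1−p₂)] / (p₁ − p₂)²
  = (1.960 + 1.282)² · (0.20·0.80 + 0.11·0.89) / (0.09)²
  = (3.242)² · (0.1600 + 0.0979) / 0.0081
  = 10.5106 · 0.2579 / 0.0081
  = 334.65
Design effect: 2.02 × 334.65 = 676.00.
Adjust for 60% response: 676.00 / 0.60 = 1126.66.
Round up → n = 1127 per group.

n = 1127 per group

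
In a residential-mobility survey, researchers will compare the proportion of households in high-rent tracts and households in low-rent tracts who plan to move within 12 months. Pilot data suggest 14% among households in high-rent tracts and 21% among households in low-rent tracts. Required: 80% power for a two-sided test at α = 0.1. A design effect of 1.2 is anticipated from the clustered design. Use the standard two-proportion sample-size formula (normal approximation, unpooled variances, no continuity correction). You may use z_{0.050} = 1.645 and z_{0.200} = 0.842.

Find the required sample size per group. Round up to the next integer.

n = (z_{α/2} + z_β)² · [p₁(1−p₁) + p₂(1−p₂)] / (p₁ − p₂)²
  = (1.645 + 0.842)² · (0.14·0.86 + 0.21·0.79) / (-0.07)²
  = (2.487)² · (0.1204 + 0.1659) / 0.0049
  = 6.1852 · 0.2863 / 0.0049
  = 361.39
Design effect: 1.2 × 361.39 = 433.67.
Round up → n = 434 per group.

n = 434 per group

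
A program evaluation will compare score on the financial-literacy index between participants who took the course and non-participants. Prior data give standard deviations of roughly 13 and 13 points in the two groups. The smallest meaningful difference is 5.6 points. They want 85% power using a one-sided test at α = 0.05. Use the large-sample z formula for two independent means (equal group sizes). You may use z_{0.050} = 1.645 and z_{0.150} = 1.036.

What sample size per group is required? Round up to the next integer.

n = (z_α + z_β)² · (σ₁² + σ₂²) / δ²
  = (1.645 + 1.036)² · (13² + 13² = 338) / 5.6²
  = 7.1878 · 338 / 31.36
  = 77.47
Round up → n = 78 per group.

n = 78 per group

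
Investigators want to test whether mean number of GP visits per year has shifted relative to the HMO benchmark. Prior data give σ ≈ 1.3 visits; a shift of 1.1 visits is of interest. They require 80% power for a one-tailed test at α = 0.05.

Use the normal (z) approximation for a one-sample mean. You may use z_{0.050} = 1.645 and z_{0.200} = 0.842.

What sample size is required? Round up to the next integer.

n = 9

n = (z_α + z_β)² · σ² / δ²
  = (1.645 + 0.842)² · 1.3² / 1.1²
  = 6.1852 · 1.69 / 1.21
  = 8.64
Round up → n = 9.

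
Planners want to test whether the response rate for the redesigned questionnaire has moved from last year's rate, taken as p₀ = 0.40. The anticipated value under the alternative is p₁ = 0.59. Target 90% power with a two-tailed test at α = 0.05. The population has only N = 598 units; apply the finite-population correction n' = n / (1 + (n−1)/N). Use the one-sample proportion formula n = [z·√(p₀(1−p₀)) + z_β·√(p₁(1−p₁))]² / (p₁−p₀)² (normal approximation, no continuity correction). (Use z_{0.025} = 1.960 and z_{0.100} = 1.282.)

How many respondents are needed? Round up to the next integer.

n = [z_{α/2}·√(p₀q₀) + z_β·√(p₁q₁)]² / (p₁ − p₀)²
  = [1.960·√(0.40·0.60) + 1.282·√(0.59·0.41)]² / (0.19)²
  = [1.960·0.4899 + 1.282·0.4918]² / 0.0361
  = [1.5907]² / 0.0361
  = 70.09
Finite-population correction (N = 598): 70.09 / (1 + (70.09 − 1)/598) = 62.83.
Round up → n = 63.

n = 63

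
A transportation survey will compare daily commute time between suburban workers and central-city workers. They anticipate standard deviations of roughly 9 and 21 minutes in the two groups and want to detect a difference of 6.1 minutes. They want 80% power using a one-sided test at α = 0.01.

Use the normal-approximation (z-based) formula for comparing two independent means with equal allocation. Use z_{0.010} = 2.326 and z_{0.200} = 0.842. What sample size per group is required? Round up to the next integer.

n = (z_α + z_β)² · (σ₁² + σ₂²) / δ²
  = (2.326 + 0.842)² · (9² + 21² = 522) / 6.1²
  = 10.0362 · 522 / 37.21
  = 140.79
Round up → n = 141 per group.

n = 141 per group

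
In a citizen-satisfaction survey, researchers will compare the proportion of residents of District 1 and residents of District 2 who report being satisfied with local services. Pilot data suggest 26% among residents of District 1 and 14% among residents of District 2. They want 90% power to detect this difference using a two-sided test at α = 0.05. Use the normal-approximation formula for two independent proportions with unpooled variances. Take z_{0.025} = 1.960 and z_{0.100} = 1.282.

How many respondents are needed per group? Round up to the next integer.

n = 229 per group

n = (z_{α/2} + z_β)² · [p₁(1−p₁) + p₂(1−p₂)] / (p₁ − p₂)²
  = (1.960 + 1.282)² · (0.26·0.74 + 0.14·0.86) / (0.12)²
  = (3.242)² · (0.1924 + 0.1204) / 0.0144
  = 10.5106 · 0.3128 / 0.0144
  = 228.31
Round up → n = 229 per group.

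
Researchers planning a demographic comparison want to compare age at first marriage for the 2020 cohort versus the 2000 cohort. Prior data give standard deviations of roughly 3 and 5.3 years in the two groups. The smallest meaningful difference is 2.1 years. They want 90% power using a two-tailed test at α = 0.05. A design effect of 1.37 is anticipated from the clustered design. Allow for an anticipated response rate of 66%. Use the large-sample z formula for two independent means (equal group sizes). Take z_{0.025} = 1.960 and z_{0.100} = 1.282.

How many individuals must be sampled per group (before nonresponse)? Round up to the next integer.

n = (z_{α/2} + z_β)² · (σ₁² + σ₂²) / δ²
  = (1.960 + 1.282)² · (3² + 5.3² = 37.09) / 2.1²
  = 10.5106 · 37.09 / 4.41
  = 88.40
Design effect: 1.37 × 88.40 = 121.11.
Adjust for 66% response: 121.11 / 0.66 = 183.49.
Round up → n = 184 per group.

n = 184 per group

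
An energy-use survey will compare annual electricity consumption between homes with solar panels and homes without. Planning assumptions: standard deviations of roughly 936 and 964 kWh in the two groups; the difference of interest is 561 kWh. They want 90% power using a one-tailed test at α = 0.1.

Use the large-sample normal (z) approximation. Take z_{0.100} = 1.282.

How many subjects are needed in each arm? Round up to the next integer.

n = 38 per group

n = (z_α + z_β)² · (σ₁² + σ₂²) / δ²
  = (1.282 + 1.282)² · (936² + 964² = 1805392) / 561²
  = 6.5741 · 1805392 / 314721
  = 37.71
Round up → n = 38 per group.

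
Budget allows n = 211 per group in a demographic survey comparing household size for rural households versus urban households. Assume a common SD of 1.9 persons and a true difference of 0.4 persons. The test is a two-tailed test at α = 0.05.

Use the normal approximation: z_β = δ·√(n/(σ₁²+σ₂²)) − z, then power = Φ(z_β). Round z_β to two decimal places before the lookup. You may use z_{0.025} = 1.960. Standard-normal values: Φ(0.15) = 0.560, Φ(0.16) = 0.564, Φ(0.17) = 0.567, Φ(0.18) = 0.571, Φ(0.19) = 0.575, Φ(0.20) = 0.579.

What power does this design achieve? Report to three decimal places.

z_β = δ·√(n/(σ₁²+σ₂²)) − z_{α/2}
    = 0.4 · √(211/7.22) − 1.960
    = 0.4 · 5.40596 − 1.960
    = 2.1624 − 1.960 = 0.2024 → 0.20
Power = Φ(0.20) = 0.579.

Power ≈ 0.579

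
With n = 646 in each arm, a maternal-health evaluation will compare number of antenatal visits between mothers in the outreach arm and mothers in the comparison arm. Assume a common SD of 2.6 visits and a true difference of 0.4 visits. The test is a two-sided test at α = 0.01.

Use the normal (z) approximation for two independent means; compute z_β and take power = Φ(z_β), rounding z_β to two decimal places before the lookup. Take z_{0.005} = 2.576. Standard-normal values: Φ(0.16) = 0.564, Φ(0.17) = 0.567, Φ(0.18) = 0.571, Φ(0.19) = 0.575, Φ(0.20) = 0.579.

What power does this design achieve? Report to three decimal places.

Power ≈ 0.575

z_β = δ·√(n/(σ₁²+σ₂²)) − z_{α/2}
    = 0.4 · √(646/13.52) − 2.576
    = 0.4 · 6.91238 − 2.576
    = 2.7650 − 2.576 = 0.1890 → 0.19
Power = Φ(0.19) = 0.575.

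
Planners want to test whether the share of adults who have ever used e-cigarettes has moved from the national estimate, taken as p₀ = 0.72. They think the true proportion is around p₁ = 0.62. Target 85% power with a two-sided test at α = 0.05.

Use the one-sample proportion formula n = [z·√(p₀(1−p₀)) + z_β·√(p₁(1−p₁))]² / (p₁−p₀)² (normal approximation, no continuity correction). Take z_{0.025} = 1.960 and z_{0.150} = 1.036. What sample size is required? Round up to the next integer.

n = 192

n = [z_{α/2}·√(p₀q₀) + z_β·√(p₁q₁)]² / (p₁ − p₀)²
  = [1.960·√(0.72·0.28) + 1.036·√(0.62·0.38)]² / (-0.10)²
  = [1.960·0.4490 + 1.036·0.4854]² / 0.0100
  = [1.3829]² / 0.0100
  = 191.24
Round up → n = 192.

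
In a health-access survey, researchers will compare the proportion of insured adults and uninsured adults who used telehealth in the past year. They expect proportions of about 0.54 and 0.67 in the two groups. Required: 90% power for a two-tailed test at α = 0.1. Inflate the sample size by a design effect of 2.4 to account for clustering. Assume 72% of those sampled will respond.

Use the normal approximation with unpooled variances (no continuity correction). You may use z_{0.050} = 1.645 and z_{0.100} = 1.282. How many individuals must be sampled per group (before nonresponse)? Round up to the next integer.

n = 794 per group

n = (z_{α/2} + z_β)² · [p₁(1−p₁) + p₂(1−p₂)] / (p₁ − p₂)²
  = (1.645 + 1.282)² · (0.54·0.46 + 0.67·0.33) / (-0.13)²
  = (2.927)² · (0.2484 + 0.2211) / 0.0169
  = 8.5673 · 0.4695 / 0.0169
  = 238.01
Design effect: 2.4 × 238.01 = 571.22.
Adjust for 72% response: 571.22 / 0.72 = 793.37.
Round up → n = 794 per group.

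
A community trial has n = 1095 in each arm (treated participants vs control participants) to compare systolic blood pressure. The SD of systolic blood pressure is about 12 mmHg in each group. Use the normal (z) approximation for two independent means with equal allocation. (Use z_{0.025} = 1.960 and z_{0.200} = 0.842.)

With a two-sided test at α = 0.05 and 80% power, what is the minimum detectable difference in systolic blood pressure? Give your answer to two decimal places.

δ = (z_{α/2} + z_β) · √((σ₁²+σ₂²)/n)
  = (1.960 + 0.842) · √(288/1095)
  = 2.802 · √0.26301
  = 2.802 · 0.5128
  = 1.4370

Minimum detectable difference ≈ 1.44 mmHg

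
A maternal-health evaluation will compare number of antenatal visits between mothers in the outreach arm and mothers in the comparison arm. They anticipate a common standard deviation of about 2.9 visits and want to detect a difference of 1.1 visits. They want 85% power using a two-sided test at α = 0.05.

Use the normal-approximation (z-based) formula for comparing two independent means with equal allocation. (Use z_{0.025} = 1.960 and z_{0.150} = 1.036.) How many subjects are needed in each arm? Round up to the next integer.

n = 125 per group

n = (z_{α/2} + z_β)² · (σ₁² + σ₂²) / δ²
  = (1.960 + 1.036)² · (2·2.9² = 16.82) / 1.1²
  = 8.9760 · 16.82 / 1.21
  = 124.77
Round up → n = 125 per group.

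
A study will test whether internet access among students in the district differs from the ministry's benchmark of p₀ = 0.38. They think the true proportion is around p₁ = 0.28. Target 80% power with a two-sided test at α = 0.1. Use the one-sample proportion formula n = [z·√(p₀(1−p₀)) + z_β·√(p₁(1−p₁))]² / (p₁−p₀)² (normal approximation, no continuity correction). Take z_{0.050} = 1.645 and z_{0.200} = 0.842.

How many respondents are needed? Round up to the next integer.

n = [z_{α/2}·√(p₀q₀) + z_β·√(p₁q₁)]² / (p₁ − p₀)²
  = [1.645·√(0.38·0.62) + 0.842·√(0.28·0.72)]² / (-0.10)²
  = [1.645·0.4854 + 0.842·0.4490]² / 0.0100
  = [1.1765]² / 0.0100
  = 138.42
Round up → n = 139.

n = 139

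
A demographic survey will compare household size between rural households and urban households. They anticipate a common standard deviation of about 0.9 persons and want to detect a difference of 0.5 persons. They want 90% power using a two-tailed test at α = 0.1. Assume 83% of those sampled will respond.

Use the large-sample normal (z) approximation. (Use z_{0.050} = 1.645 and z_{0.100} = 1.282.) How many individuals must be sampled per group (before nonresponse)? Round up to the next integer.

n = (z_{α/2} + z_β)² · (σ₁² + σ₂²) / δ²
  = (1.645 + 1.282)² · (2·0.9² = 1.62) / 0.5²
  = 8.5673 · 1.62 / 0.25
  = 55.52
Adjust for 83% response: 55.52 / 0.83 = 66.89.
Round up → n = 67 per group.

n = 67 per group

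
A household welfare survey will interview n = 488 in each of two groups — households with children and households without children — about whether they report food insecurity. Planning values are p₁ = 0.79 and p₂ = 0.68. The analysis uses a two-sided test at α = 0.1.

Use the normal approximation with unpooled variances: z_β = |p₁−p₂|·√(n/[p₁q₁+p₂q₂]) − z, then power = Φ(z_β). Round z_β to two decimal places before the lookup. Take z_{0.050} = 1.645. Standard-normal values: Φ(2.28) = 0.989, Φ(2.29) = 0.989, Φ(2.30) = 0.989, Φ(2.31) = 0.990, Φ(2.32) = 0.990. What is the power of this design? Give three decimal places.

Power ≈ 0.989

z_β = |p₁−p₂|·√(n/[p₁q₁+p₂q₂]) − z_{α/2}
    = 0.11 · √(488/0.3835) − 1.645
    = 0.11 · 35.6720 − 1.645
    = 3.9239 − 1.645 = 2.2789 → 2.28
Power = Φ(2.28) = 0.989.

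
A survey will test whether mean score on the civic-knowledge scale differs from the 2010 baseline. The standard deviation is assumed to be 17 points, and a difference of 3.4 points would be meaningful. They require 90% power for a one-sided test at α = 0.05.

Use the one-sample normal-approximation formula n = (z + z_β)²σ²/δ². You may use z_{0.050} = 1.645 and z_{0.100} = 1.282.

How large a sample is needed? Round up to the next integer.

n = 215

n = (z_α + z_β)² · σ² / δ²
  = (1.645 + 1.282)² · 17² / 3.4²
  = 8.5673 · 289 / 11.56
  = 214.18
Round up → n = 215.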